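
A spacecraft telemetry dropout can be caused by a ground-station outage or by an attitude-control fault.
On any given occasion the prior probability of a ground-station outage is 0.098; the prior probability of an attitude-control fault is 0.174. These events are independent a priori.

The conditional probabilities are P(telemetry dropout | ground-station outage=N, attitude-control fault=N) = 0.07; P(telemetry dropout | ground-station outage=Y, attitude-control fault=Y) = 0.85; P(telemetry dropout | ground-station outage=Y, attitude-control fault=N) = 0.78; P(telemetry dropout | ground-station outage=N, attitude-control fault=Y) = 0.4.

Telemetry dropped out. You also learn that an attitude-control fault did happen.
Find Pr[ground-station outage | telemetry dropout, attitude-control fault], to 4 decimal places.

Pr[ground-station outage | telemetry dropout, attitude-control fault] ≈ 0.1876

Sum P(telemetry dropout|·) weighted by the priors over both values of ground-station outage:
  P(telemetry dropout | attitude-control fault) = 0.4×0.902 + 0.85×0.098
        = 0.360800 + 0.083300 = 0.444100
Configurations with ground-station outage contribute 0.083300, so
  P(ground-station outage | telemetry dropout, attitude-control fault) = 0.083300 / 0.444100 ≈ 0.1876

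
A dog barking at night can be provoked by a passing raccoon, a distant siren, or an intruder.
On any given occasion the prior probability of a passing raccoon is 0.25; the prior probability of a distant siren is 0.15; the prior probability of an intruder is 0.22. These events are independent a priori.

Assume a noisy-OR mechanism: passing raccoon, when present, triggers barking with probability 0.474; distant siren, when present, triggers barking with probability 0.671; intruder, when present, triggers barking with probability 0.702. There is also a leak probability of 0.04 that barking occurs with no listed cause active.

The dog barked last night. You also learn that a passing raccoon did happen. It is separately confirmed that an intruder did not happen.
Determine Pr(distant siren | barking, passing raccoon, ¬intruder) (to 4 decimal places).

Under noisy-OR, P(barking | causes) = 1 − (1−0.04)·∏(1−qᵢ) over the active causes.
Weight on distant siren=true, given the evidence: 0.833868×0.15 = 0.125080
Normalizer over all consistent configurations: 0.49504×0.85 + 0.833868×0.15 = 0.545864
Posterior = 0.125080 / 0.545864 ≈ 0.2291

Pr(distant siren | barking, passing raccoon, ¬intruder) ≈ 0.2291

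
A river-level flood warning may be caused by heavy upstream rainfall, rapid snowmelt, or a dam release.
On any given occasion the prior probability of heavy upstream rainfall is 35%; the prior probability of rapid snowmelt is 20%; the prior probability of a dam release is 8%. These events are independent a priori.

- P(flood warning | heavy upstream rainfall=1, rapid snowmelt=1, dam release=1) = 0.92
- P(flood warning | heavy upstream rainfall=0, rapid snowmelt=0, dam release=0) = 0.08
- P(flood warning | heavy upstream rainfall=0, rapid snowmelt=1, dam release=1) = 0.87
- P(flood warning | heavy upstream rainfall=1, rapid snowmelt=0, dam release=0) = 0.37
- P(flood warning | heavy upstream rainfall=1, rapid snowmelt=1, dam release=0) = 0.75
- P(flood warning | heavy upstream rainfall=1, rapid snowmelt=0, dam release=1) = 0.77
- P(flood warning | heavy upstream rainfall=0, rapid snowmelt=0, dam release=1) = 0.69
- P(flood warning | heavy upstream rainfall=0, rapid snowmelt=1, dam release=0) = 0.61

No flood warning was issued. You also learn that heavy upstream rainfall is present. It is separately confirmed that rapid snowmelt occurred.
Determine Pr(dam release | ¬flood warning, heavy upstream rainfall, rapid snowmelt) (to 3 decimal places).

Pr(dam release | ¬flood warning, heavy upstream rainfall, rapid snowmelt) ≈ 0.027

P(¬flood warning | heavy upstream rainfall, rapid snowmelt) = 0.25*0.92 + 0.08*0.08 = 0.230000 + 0.006400 = 0.236400
Restricting to configurations with dam release present: 0.08*0.08 = 0.006400.
P(dam release | ¬flood warning, heavy upstream rainfall, rapid snowmelt) = 0.006400 / 0.236400 ≈ 0.027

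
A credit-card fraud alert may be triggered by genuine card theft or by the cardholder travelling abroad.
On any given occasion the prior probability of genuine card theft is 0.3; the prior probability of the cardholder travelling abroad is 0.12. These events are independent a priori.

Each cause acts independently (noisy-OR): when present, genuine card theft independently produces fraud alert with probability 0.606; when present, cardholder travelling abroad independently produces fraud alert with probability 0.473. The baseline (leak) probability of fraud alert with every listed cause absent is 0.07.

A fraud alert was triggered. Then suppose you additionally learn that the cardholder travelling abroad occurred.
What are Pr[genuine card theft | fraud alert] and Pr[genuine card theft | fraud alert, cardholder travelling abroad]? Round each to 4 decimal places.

Under noisy-OR, P(fraud alert | causes) = 1 − (1−0.07)·∏(1−qᵢ) over the active causes.
For the numerator, keep only genuine card theft=true terms: 0.167265 + 0.029048 = 0.196313
The normalizing constant is 0.07*0.7*0.88 + 0.50989*0.7*0.12 + 0.63358*0.3*0.88 + 0.806897*0.3*0.12 = 0.282264
Posterior = 0.196313 / 0.282264 ≈ 0.6955

With the extra evidence:
By total probability over both values of genuine card theft:
  P(fraud alert | cardholder travelling abroad) = 0.50989·0.7 + 0.806897·0.3
        = 0.356923 + 0.242069 = 0.598992
Configurations with genuine card theft contribute 0.242069, so
  P(genuine card theft | fraud alert, cardholder travelling abroad) = 0.242069 / 0.598992 ≈ 0.4041

Pr[genuine card theft | fraud alert] ≈ 0.6955; Pr[genuine card theft | fraud alert, cardholder travelling abroad] ≈ 0.4041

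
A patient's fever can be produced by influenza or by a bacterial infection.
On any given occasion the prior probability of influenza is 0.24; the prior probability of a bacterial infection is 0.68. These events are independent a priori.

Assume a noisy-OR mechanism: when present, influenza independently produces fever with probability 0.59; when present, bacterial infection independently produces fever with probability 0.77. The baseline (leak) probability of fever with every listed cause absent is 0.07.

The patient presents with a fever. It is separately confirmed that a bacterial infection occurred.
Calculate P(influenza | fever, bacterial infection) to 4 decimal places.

Under noisy-OR, P(fever | causes) = 1 − (1−0.07)·∏(1−qᵢ) over the active causes.
Weight on influenza=true, given the evidence: 0.912301*0.24 = 0.218952
The normalizing constant is 0.7861*0.76 + 0.912301*0.24 = 0.816388
Posterior = 0.218952 / 0.816388 ≈ 0.2682

P(influenza | fever, bacterial infection) ≈ 0.2682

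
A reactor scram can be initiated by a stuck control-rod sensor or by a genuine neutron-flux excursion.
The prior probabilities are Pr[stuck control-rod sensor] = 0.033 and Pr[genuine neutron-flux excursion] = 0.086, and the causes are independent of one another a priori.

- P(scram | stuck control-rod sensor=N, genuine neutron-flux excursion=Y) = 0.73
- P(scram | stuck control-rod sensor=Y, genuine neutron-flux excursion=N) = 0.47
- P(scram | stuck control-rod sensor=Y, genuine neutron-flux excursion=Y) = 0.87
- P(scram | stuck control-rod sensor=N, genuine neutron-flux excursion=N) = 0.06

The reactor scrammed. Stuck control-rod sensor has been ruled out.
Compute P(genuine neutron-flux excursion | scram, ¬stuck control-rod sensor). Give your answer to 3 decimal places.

P(genuine neutron-flux excursion | scram, ¬stuck control-rod sensor) ≈ 0.534

For the numerator, keep only genuine neutron-flux excursion=true terms: 0.73*0.086 = 0.062780
The normalizing constant is 0.06*0.914 + 0.73*0.086 = 0.117620
P(genuine neutron-flux excursion | scram, ¬stuck control-rod sensor) = 0.062780/0.117620 ≈ 0.534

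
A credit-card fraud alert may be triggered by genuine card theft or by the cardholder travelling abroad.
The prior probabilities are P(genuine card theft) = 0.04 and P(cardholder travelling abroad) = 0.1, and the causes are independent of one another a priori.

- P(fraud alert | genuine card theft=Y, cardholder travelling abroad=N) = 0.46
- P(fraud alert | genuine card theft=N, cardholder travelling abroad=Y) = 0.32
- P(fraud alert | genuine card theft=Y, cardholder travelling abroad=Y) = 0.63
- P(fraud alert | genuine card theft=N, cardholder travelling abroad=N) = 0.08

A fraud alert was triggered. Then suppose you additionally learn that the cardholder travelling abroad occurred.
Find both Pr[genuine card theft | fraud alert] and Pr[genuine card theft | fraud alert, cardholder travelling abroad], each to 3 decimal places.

Pr[genuine card theft | fraud alert] ≈ 0.160; Pr[genuine card theft | fraud alert, cardholder travelling abroad] ≈ 0.076

Numerator (weight on configurations with genuine card theft): 0.016560 + 0.002520 = 0.019080
Normalizer over all consistent configurations: 0.08*0.96*0.9 + 0.32*0.96*0.1 + 0.46*0.04*0.9 + 0.63*0.04*0.1 = 0.118920
P(genuine card theft | fraud alert) = 0.019080/0.118920 ≈ 0.160

Now condition on the additional information:
P(fraud alert | cardholder travelling abroad) = 0.32*0.96 + 0.63*0.04 = 0.307200 + 0.025200 = 0.332400
Restricting to configurations with genuine card theft present: 0.63*0.04 = 0.025200.
Hence the posterior is 0.025200/0.332400 ≈ 0.076.
— cardholder travelling abroad explains away the evidence for genuine card theft.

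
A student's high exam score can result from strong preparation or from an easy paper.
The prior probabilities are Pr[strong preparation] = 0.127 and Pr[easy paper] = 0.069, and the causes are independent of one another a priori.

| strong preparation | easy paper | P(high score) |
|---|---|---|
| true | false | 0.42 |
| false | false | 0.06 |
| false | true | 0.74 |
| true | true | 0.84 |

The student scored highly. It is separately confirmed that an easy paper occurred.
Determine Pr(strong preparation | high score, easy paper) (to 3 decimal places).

Pr(strong preparation | high score, easy paper) ≈ 0.142

Sum P(high score|·) weighted by the priors over both values of strong preparation:
  P(high score | easy paper) = 0.74·0.873 + 0.84·0.127
        = 0.646020 + 0.106680 = 0.752700
Configurations with strong preparation contribute 0.106680, so
  P(strong preparation | high score, easy paper) = 0.106680 / 0.752700 ≈ 0.142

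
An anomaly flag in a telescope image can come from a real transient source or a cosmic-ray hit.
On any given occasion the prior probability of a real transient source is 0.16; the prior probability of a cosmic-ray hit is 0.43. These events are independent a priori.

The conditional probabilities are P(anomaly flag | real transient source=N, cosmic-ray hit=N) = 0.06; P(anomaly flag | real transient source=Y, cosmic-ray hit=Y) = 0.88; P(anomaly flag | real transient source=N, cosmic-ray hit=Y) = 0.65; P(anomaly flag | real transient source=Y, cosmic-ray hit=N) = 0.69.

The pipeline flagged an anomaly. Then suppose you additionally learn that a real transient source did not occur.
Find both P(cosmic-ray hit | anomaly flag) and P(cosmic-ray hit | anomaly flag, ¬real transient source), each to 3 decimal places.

Enumerate the 4 (real transient source, cosmic-ray hit) configurations and weight by the priors:
  P(anomaly flag) = 0.06*0.84*0.57 + 0.65*0.84*0.43 + 0.69*0.16*0.57 + 0.88*0.16*0.43
        = 0.028728 + 0.234780 + 0.062928 + 0.060544 = 0.386980
Keeping only the cosmic-ray hit-present terms gives 0.295324, so
  P(cosmic-ray hit | anomaly flag) = 0.295324 / 0.386980 ≈ 0.763

Now also conditioning on real transient source≠true:
Sum P(anomaly flag|·) weighted by the priors over both values of cosmic-ray hit:
  P(anomaly flag | ¬real transient source) = 0.06*0.57 + 0.65*0.43
        = 0.034200 + 0.279500 = 0.313700
Keeping only the cosmic-ray hit-present terms gives 0.279500, so
  P(cosmic-ray hit | anomaly flag, ¬real transient source) = 0.279500 / 0.313700 ≈ 0.891
Ruling out real transient source raises the posterior on cosmic-ray hit — the flip side of explaining away.

P(cosmic-ray hit | anomaly flag) ≈ 0.763; P(cosmic-ray hit | anomaly flag, ¬real transient source) ≈ 0.891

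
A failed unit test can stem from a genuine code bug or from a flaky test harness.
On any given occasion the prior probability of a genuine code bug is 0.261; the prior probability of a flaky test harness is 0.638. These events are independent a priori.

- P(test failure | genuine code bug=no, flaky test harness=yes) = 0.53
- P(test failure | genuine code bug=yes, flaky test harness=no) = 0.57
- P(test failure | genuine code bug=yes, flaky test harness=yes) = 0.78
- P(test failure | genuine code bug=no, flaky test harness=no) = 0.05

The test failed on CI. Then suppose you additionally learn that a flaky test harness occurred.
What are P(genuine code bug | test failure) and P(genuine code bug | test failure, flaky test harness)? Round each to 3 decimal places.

P(test failure) = 0.05×0.739×0.362 + 0.53×0.739×0.638 + 0.57×0.261×0.362 + 0.78×0.261×0.638 = 0.013376 + 0.249885 + 0.053855 + 0.129884 = 0.447000
The genuine code bug-present share is 0.053855 + 0.129884 = 0.183739.
So P(genuine code bug | test failure) = 0.183739/0.447000 ≈ 0.411.

Now condition on the additional information:
Numerator (weight on configurations with genuine code bug): 0.78×0.261 = 0.203580
Normalizer over all consistent configurations: 0.53×0.739 + 0.78×0.261 = 0.595250
P(genuine code bug | test failure, flaky test harness) = 0.203580/0.595250 ≈ 0.342
This is intercausal reasoning (explaining away): once flaky test harness accounts for the test failure, genuine code bug becomes less likely.

P(genuine code bug | test failure) ≈ 0.411; P(genuine code bug | test failure, flaky test harness) ≈ 0.342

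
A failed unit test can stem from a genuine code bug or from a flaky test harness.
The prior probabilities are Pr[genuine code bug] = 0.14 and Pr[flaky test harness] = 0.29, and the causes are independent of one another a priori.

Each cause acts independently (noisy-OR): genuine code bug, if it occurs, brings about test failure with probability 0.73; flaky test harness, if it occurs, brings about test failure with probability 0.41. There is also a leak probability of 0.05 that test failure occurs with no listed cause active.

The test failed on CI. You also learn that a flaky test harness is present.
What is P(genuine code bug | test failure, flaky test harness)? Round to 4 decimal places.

Under noisy-OR, P(test failure | causes) = 1 − (1−0.05)·∏(1−qᵢ) over the active causes.
For the numerator, keep only genuine code bug=true terms: 0.848665·0.14 = 0.118813
The normalizing constant is 0.4395·0.86 + 0.848665·0.14 = 0.496783
Posterior = 0.118813 / 0.496783 ≈ 0.2392

P(genuine code bug | test failure, flaky test harness) ≈ 0.2392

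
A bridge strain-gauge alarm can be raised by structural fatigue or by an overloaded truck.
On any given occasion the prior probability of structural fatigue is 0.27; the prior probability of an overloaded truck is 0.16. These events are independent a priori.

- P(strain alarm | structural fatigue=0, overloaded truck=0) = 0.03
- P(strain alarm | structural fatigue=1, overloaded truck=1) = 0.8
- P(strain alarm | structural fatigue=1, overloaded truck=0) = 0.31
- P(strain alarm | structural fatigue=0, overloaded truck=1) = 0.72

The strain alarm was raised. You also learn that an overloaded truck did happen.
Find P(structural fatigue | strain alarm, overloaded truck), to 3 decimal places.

P(structural fatigue | strain alarm, overloaded truck) ≈ 0.291

Numerator (weight on configurations with structural fatigue): 0.8*0.27 = 0.216000
The normalizing constant is 0.72*0.73 + 0.8*0.27 = 0.741600
Posterior = 0.216000 / 0.741600 ≈ 0.291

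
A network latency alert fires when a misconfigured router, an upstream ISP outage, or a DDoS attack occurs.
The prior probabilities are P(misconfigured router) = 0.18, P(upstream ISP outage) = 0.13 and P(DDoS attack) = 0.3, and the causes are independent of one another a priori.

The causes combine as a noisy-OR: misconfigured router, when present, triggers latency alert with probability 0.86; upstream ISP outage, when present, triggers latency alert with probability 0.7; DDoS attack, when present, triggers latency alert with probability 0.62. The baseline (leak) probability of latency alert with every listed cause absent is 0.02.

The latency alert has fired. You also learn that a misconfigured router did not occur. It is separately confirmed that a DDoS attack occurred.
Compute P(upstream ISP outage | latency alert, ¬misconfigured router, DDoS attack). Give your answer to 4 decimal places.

P(upstream ISP outage | latency alert, ¬misconfigured router, DDoS attack) ≈ 0.1746

Under noisy-OR, P(latency alert | causes) = 1 − (1−0.02)·∏(1−qᵢ) over the active causes.
Sum P(latency alert|·) weighted by the priors over both values of upstream ISP outage:
  P(latency alert | ¬misconfigured router, DDoS attack) = 0.6276·0.87 + 0.88828·0.13
        = 0.546012 + 0.115476 = 0.661488
The terms with upstream ISP outage present sum to 0.115476, so
  P(upstream ISP outage | latency alert, ¬misconfigured router, DDoS attack) = 0.115476 / 0.661488 ≈ 0.1746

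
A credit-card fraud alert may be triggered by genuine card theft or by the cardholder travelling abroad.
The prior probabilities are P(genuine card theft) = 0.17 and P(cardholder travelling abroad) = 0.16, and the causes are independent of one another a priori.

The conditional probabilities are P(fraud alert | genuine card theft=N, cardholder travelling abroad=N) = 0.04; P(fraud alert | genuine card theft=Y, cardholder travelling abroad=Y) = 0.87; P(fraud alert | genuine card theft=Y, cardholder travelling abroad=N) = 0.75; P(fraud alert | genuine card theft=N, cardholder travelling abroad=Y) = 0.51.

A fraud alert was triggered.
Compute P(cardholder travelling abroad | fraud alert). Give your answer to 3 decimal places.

P(cardholder travelling abroad | fraud alert) ≈ 0.404

P(fraud alert) = 0.04·0.83·0.84 + 0.51·0.83·0.16 + 0.75·0.17·0.84 + 0.87·0.17·0.16 = 0.027888 + 0.067728 + 0.107100 + 0.023664 = 0.226380
Of this, 0.091392 comes from 0.067728 + 0.023664 (the cardholder travelling abroad=true cases).
So P(cardholder travelling abroad | fraud alert) = 0.091392/0.226380 ≈ 0.404.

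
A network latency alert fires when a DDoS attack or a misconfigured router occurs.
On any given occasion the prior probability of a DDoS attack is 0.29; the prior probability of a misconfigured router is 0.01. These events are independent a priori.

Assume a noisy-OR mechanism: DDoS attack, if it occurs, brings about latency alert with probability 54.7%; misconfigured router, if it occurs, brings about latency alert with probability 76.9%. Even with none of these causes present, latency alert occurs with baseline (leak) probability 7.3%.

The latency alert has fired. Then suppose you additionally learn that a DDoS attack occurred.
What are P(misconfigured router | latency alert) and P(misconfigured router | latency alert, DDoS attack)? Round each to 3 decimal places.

P(misconfigured router | latency alert) ≈ 0.036; P(misconfigured router | latency alert, DDoS attack) ≈ 0.015

Under noisy-OR, P(latency alert | causes) = 1 − (1−0.073)·∏(1−qᵢ) over the active causes.
Enumerate the 4 (DDoS attack, misconfigured router) configurations and weight by the priors:
  P(latency alert) = 0.073*0.71*0.99 + 0.785863*0.71*0.01 + 0.580069*0.29*0.99 + 0.902996*0.29*0.01
        = 0.051312 + 0.005580 + 0.166538 + 0.002619 = 0.226049
The terms with misconfigured router present sum to 0.008199, so
  P(misconfigured router | latency alert) = 0.008199 / 0.226049 ≈ 0.036

Now also conditioning on DDoS attack=true:
Numerator (weight on configurations with misconfigured router): 0.902996*0.01 = 0.009030
Denominator P(latency alert | DDoS attack): 0.580069*0.99 + 0.902996*0.01 = 0.583298
P(misconfigured router | latency alert, DDoS attack) = 0.009030/0.583298 ≈ 0.015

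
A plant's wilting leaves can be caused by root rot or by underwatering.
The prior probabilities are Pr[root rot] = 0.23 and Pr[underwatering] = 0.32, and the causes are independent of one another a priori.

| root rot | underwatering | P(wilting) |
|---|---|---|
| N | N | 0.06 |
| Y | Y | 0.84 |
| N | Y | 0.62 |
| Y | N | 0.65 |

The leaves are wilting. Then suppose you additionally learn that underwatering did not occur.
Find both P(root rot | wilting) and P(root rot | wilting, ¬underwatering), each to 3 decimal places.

P(root rot | wilting) ≈ 0.470; P(root rot | wilting, ¬underwatering) ≈ 0.764

P(wilting) = 0.06×0.77×0.68 + 0.62×0.77×0.32 + 0.65×0.23×0.68 + 0.84×0.23×0.32 = 0.031416 + 0.152768 + 0.101660 + 0.061824 = 0.347668
Restricting to configurations with root rot present: 0.101660 + 0.061824 = 0.163484.
So P(root rot | wilting) = 0.163484/0.347668 ≈ 0.470.

Now also conditioning on underwatering≠true:
P(wilting | ¬underwatering) = 0.06*0.77 + 0.65*0.23 = 0.046200 + 0.149500 = 0.195700
The root rot-present share is 0.65*0.23 = 0.149500.
P(root rot | wilting, ¬underwatering) = 0.149500 / 0.195700 ≈ 0.764
Ruling out underwatering raises the posterior on root rot — the flip side of explaining away.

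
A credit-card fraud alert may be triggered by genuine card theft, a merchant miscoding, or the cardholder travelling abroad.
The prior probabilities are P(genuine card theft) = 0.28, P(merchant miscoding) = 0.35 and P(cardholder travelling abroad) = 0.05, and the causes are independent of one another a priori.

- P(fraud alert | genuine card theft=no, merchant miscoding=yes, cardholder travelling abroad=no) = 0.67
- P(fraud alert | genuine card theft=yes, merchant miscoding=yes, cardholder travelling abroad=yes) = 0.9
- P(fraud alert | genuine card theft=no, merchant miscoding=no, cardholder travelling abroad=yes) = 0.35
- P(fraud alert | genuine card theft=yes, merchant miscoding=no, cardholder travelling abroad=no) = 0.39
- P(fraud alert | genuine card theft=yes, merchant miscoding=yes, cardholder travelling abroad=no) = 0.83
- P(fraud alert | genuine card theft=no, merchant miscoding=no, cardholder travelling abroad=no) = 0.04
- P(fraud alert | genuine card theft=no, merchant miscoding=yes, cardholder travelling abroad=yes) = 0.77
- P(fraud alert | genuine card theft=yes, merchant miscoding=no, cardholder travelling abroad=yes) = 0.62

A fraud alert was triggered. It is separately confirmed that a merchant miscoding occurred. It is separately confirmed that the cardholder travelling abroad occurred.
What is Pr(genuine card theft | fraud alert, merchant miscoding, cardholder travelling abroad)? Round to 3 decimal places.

Pr(genuine card theft | fraud alert, merchant miscoding, cardholder travelling abroad) ≈ 0.312

For the numerator, keep only genuine card theft=true terms: 0.9·0.28 = 0.252000
Normalizer over all consistent configurations: 0.77·0.72 + 0.9·0.28 = 0.806400
P(genuine card theft | fraud alert, merchant miscoding, cardholder travelling abroad) = 0.252000/0.806400 ≈ 0.312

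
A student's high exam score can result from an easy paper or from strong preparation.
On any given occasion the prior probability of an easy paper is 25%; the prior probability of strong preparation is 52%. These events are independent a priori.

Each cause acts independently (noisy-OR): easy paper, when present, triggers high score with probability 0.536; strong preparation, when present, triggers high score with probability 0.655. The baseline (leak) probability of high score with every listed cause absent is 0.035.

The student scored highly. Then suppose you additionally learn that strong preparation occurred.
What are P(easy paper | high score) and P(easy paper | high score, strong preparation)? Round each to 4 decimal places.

P(easy paper | high score) ≈ 0.3924; P(easy paper | high score, strong preparation) ≈ 0.2970

Under noisy-OR, P(high score | causes) = 1 − (1−0.035)·∏(1−qᵢ) over the active causes.
By total probability over the 4 (easy paper, strong preparation) configurations:
  P(high score) = 0.035×0.75×0.48 + 0.667075×0.75×0.52 + 0.55224×0.25×0.48 + 0.845523×0.25×0.52
        = 0.012600 + 0.260159 + 0.066269 + 0.109918 = 0.448946
The terms with easy paper present sum to 0.176187, so
  P(easy paper | high score) = 0.176187 / 0.448946 ≈ 0.3924

Now also conditioning on strong preparation=true:
Weight on easy paper=true, given the evidence: 0.845523×0.25 = 0.211381
Denominator P(high score | strong preparation): 0.667075×0.75 + 0.845523×0.25 = 0.711687
Posterior = 0.211381 / 0.711687 ≈ 0.2970
Conditioning on strong preparation lowers the posterior on easy paper: the classic explaining-away effect in a common-effect structure.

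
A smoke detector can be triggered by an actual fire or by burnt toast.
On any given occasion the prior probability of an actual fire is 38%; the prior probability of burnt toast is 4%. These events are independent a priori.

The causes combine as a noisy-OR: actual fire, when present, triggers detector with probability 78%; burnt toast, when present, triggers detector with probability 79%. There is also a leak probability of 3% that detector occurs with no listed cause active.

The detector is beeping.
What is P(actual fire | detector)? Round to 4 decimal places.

P(actual fire | detector) ≈ 0.8891

Under noisy-OR, P(detector | causes) = 1 − (1−0.03)·∏(1−qᵢ) over the active causes.
Numerator (weight on configurations with actual fire): 0.286952 + 0.014519 = 0.301471
The normalizing constant is 0.03*0.62*0.96 + 0.7963*0.62*0.04 + 0.7866*0.38*0.96 + 0.955186*0.38*0.04 = 0.339075
Posterior = 0.301471 / 0.339075 ≈ 0.8891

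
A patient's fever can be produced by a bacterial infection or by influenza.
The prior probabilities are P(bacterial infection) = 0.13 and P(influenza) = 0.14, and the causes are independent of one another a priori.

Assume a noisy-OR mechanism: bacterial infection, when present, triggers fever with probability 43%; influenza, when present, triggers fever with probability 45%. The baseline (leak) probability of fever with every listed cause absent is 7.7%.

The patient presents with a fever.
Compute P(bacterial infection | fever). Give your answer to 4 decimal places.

Under noisy-OR, P(fever | causes) = 1 − (1−0.077)·∏(1−qᵢ) over the active causes.
Sum P(fever|·) weighted by the priors over the 4 (bacterial infection, influenza) configurations:
  P(fever) = 0.077·0.87·0.86 + 0.49235·0.87·0.14 + 0.47389·0.13·0.86 + 0.710639·0.13·0.14
        = 0.057611 + 0.059968 + 0.052981 + 0.012934 = 0.183494
Keeping only the bacterial infection-present terms gives 0.065915, so
  P(bacterial infection | fever) = 0.065915 / 0.183494 ≈ 0.3592

P(bacterial infection | fever) ≈ 0.3592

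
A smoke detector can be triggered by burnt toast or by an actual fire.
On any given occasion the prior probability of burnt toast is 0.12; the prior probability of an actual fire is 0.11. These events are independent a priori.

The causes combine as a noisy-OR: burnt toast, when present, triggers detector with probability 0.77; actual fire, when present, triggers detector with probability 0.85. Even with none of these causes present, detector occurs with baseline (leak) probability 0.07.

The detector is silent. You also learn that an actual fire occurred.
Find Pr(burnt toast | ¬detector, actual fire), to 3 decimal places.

Pr(burnt toast | ¬detector, actual fire) ≈ 0.030

Under noisy-OR, P(detector | causes) = 1 − (1−0.07)·∏(1−qᵢ) over the active causes.
Sum P(¬detector|·) weighted by the priors over both values of burnt toast:
  P(¬detector | actual fire) = 0.1395·0.88 + 0.032085·0.12
        = 0.122760 + 0.003850 = 0.126610
Keeping only the burnt toast-present terms gives 0.003850, so
  P(burnt toast | ¬detector, actual fire) = 0.003850 / 0.126610 ≈ 0.030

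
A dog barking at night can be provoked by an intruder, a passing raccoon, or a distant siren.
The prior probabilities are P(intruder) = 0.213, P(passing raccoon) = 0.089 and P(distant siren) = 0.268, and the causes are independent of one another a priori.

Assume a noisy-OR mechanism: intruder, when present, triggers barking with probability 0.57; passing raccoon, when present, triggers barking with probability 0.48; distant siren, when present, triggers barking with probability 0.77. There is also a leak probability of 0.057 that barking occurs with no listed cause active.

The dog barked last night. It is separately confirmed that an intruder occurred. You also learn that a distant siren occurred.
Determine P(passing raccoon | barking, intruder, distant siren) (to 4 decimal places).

P(passing raccoon | barking, intruder, distant siren) ≈ 0.0930

Under noisy-OR, P(barking | causes) = 1 − (1−0.057)·∏(1−qᵢ) over the active causes.
For the numerator, keep only passing raccoon=true terms: 0.951503·0.089 = 0.084684
Denominator P(barking | intruder, distant siren): 0.906737·0.911 + 0.951503·0.089 = 0.910721
P(passing raccoon | barking, intruder, distant siren) = 0.084684/0.910721 ≈ 0.0930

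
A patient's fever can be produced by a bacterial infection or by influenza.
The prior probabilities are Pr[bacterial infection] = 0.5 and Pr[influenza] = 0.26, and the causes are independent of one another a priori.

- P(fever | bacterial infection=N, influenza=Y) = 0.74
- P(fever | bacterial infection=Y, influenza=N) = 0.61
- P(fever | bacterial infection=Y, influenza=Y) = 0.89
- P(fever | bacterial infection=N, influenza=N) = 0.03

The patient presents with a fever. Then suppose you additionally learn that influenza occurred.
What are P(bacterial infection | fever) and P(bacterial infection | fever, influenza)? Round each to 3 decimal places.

P(bacterial infection | fever) ≈ 0.761; P(bacterial infection | fever, influenza) ≈ 0.546

Sum P(fever|·) weighted by the priors over the 4 (bacterial infection, influenza) configurations:
  P(fever) = 0.03×0.5×0.74 + 0.74×0.5×0.26 + 0.61×0.5×0.74 + 0.89×0.5×0.26
        = 0.011100 + 0.096200 + 0.225700 + 0.115700 = 0.448700
Keeping only the bacterial infection-present terms gives 0.341400, so
  P(bacterial infection | fever) = 0.341400 / 0.448700 ≈ 0.761

Now condition on the additional information:
Enumerate both values of bacterial infection and weight by the priors:
  P(fever | influenza) = 0.74*0.5 + 0.89*0.5
        = 0.370000 + 0.445000 = 0.815000
Keeping only the bacterial infection-present terms gives 0.445000, so
  P(bacterial infection | fever, influenza) = 0.445000 / 0.815000 ≈ 0.546
This is intercausal reasoning (explaining away): once influenza accounts for the fever, bacterial infection becomes less likely.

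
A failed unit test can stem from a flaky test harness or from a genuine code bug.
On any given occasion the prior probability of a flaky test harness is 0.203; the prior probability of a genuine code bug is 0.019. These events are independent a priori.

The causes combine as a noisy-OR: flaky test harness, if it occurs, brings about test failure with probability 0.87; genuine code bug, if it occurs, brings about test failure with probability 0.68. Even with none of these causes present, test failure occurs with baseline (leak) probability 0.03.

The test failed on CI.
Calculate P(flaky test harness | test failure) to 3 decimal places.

Under noisy-OR, P(test failure | causes) = 1 − (1−0.03)·∏(1−qᵢ) over the active causes.
P(test failure) = 0.03*0.797*0.981 + 0.6896*0.797*0.019 + 0.8739*0.203*0.981 + 0.959648*0.203*0.019 = 0.023456 + 0.010443 + 0.174031 + 0.003701 = 0.211631
Restricting to configurations with flaky test harness present: 0.174031 + 0.003701 = 0.177732.
P(flaky test harness | test failure) = 0.177732 / 0.211631 ≈ 0.840

P(flaky test harness | test failure) ≈ 0.840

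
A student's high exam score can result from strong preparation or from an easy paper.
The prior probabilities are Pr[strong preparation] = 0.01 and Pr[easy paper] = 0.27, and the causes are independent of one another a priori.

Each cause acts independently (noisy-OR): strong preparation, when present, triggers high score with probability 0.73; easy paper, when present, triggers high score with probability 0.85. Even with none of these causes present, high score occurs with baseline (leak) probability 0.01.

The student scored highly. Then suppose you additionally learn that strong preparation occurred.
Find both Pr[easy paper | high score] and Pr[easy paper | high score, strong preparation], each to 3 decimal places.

Pr[easy paper | high score] ≈ 0.948; Pr[easy paper | high score, strong preparation] ≈ 0.326

Under noisy-OR, P(high score | causes) = 1 − (1−0.01)·∏(1−qᵢ) over the active causes.
For the numerator, keep only easy paper=true terms: 0.227606 + 0.002592 = 0.230198
The normalizing constant is 0.01·0.99·0.73 + 0.8515·0.99·0.27 + 0.7327·0.01·0.73 + 0.959905·0.01·0.27 = 0.242774
P(easy paper | high score) = 0.230198/0.242774 ≈ 0.948

With the extra evidence:
Sum P(high score|·) weighted by the priors over both values of easy paper:
  P(high score | strong preparation) = 0.7327×0.73 + 0.959905×0.27
        = 0.534871 + 0.259174 = 0.794045
Keeping only the easy paper-present terms gives 0.259174, so
  P(easy paper | high score, strong preparation) = 0.259174 / 0.794045 ≈ 0.326
— strong preparation explains away the evidence for easy paper.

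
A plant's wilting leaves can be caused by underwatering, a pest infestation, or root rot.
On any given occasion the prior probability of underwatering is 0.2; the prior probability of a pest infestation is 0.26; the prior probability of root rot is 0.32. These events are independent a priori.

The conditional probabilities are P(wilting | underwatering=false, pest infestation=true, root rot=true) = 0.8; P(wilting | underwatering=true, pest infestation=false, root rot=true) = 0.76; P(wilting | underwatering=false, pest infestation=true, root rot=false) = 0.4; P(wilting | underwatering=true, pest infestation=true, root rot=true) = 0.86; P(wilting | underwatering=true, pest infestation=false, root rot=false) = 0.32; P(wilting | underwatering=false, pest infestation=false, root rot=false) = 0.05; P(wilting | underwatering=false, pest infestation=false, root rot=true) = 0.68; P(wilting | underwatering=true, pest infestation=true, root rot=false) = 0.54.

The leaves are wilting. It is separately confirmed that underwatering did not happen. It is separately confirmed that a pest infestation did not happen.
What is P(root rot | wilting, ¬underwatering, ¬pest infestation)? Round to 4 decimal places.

Weight on root rot=true, given the evidence: 0.68·0.32 = 0.217600
Normalizer over all consistent configurations: 0.05·0.68 + 0.68·0.32 = 0.251600
Posterior = 0.217600 / 0.251600 ≈ 0.8649

P(root rot | wilting, ¬underwatering, ¬pest infestation) ≈ 0.8649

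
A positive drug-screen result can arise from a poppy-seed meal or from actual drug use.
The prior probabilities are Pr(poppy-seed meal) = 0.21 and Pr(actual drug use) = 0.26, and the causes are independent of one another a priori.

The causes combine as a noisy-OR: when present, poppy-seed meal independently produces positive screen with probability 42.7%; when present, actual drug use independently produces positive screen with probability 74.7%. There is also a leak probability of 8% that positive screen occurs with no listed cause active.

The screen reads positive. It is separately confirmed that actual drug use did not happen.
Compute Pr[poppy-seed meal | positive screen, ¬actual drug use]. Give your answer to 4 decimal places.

Pr[poppy-seed meal | positive screen, ¬actual drug use] ≈ 0.6111

Under noisy-OR, P(positive screen | causes) = 1 − (1−0.08)·∏(1−qᵢ) over the active causes.
P(positive screen | ¬actual drug use) = 0.08*0.79 + 0.47284*0.21 = 0.063200 + 0.099296 = 0.162496
The poppy-seed meal-present share is 0.47284*0.21 = 0.099296.
So P(poppy-seed meal | positive screen, ¬actual drug use) = 0.099296/0.162496 ≈ 0.6111.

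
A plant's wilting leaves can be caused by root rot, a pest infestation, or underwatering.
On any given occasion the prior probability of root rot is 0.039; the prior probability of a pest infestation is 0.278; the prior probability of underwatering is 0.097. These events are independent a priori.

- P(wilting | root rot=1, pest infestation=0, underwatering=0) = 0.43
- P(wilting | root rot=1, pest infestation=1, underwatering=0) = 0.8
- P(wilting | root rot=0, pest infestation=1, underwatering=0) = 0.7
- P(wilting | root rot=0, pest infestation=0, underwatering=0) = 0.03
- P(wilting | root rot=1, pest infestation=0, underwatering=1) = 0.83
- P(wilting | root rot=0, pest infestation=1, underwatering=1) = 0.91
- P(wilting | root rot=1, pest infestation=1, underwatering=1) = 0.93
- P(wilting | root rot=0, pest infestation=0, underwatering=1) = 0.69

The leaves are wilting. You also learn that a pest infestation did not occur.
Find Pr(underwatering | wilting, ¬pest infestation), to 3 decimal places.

Pr(underwatering | wilting, ¬pest infestation) ≈ 0.621

Enumerate the 4 (root rot, underwatering) configurations and weight by the priors:
  P(wilting | ¬pest infestation) = 0.03×0.961×0.903 + 0.69×0.961×0.097 + 0.43×0.039×0.903 + 0.83×0.039×0.097
        = 0.026033 + 0.064320 + 0.015143 + 0.003140 = 0.108636
Configurations with underwatering contribute 0.067460, so
  P(underwatering | wilting, ¬pest infestation) = 0.067460 / 0.108636 ≈ 0.621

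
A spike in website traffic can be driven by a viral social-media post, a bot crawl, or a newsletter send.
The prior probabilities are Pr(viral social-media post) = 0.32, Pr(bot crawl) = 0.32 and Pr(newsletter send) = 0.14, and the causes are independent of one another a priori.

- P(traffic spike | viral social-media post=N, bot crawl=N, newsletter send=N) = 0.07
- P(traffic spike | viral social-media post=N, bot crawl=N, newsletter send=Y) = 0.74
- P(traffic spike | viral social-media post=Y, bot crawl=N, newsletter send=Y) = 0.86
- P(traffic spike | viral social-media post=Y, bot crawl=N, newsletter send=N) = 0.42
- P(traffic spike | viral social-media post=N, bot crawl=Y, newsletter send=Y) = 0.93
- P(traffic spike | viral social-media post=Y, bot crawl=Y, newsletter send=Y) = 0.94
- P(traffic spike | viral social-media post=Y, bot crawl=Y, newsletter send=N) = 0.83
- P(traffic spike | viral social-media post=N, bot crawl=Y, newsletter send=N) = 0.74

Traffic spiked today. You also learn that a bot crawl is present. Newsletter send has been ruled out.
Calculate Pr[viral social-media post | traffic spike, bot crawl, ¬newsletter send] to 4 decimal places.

Pr[viral social-media post | traffic spike, bot crawl, ¬newsletter send] ≈ 0.3455

For the numerator, keep only viral social-media post=true terms: 0.83·0.32 = 0.265600
The normalizing constant is 0.74·0.68 + 0.83·0.32 = 0.768800
Posterior = 0.265600 / 0.768800 ≈ 0.3455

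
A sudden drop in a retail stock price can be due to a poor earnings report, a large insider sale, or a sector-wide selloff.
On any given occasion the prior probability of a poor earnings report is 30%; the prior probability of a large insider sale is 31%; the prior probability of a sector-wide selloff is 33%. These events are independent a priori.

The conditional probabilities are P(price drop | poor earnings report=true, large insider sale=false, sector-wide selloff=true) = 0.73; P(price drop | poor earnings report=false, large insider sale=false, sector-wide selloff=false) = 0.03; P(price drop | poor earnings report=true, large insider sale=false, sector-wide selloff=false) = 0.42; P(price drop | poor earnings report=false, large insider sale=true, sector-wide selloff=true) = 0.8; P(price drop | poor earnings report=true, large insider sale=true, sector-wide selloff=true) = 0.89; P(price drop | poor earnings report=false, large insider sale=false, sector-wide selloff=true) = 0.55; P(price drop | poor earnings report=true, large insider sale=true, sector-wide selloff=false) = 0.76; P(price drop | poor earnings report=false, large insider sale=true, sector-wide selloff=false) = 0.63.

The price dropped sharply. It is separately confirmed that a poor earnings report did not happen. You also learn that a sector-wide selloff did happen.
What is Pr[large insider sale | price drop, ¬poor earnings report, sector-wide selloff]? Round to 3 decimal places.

Enumerate both values of large insider sale and weight by the priors:
  P(price drop | ¬poor earnings report, sector-wide selloff) = 0.55·0.69 + 0.8·0.31
        = 0.379500 + 0.248000 = 0.627500
Configurations with large insider sale contribute 0.248000, so
  P(large insider sale | price drop, ¬poor earnings report, sector-wide selloff) = 0.248000 / 0.627500 ≈ 0.395

Pr[large insider sale | price drop, ¬poor earnings report, sector-wide selloff] ≈ 0.395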